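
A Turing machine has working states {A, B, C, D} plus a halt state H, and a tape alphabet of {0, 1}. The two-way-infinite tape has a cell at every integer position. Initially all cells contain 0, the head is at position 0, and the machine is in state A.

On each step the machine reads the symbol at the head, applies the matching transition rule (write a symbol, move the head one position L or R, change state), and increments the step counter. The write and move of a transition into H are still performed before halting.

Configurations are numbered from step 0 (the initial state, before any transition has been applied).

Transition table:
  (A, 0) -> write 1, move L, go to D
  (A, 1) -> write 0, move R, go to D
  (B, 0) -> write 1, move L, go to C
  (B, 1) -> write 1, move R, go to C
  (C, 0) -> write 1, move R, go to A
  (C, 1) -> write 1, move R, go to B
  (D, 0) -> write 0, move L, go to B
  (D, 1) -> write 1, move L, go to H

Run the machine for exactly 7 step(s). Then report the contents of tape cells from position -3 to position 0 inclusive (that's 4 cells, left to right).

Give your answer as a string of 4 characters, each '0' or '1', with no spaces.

Answer: 1101

Derivation:
Step 1: in state A at pos 0, read 0 -> (A,0)->write 1,move L,goto D. Now: state=D, head=-1, tape[-2..1]=0010 (head:  ^)
Step 2: in state D at pos -1, read 0 -> (D,0)->write 0,move L,goto B. Now: state=B, head=-2, tape[-3..1]=00010 (head:  ^)
Step 3: in state B at pos -2, read 0 -> (B,0)->write 1,move L,goto C. Now: state=C, head=-3, tape[-4..1]=001010 (head:  ^)
Step 4: in state C at pos -3, read 0 -> (C,0)->write 1,move R,goto A. Now: state=A, head=-2, tape[-4..1]=011010 (head:   ^)
Step 5: in state A at pos -2, read 1 -> (A,1)->write 0,move R,goto D. Now: state=D, head=-1, tape[-4..1]=010010 (head:    ^)
Step 6: in state D at pos -1, read 0 -> (D,0)->write 0,move L,goto B. Now: state=B, head=-2, tape[-4..1]=010010 (head:   ^)
Step 7: in state B at pos -2, read 0 -> (B,0)->write 1,move L,goto C. Now: state=C, head=-3, tape[-4..1]=011010 (head:  ^)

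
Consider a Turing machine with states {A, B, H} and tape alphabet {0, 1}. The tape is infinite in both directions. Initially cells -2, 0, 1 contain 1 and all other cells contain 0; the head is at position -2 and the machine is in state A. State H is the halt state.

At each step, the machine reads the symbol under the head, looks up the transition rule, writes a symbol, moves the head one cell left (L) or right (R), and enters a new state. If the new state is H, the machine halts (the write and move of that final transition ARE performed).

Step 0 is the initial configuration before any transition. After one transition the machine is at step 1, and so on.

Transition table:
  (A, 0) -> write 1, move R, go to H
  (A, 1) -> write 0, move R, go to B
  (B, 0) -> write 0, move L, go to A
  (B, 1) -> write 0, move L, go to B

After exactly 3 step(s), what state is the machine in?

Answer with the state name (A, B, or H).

Step 1: in state A at pos -2, read 1 -> (A,1)->write 0,move R,goto B. Now: state=B, head=-1, tape[-3..2]=000110 (head:   ^)
Step 2: in state B at pos -1, read 0 -> (B,0)->write 0,move L,goto A. Now: state=A, head=-2, tape[-3..2]=000110 (head:  ^)
Step 3: in state A at pos -2, read 0 -> (A,0)->write 1,move R,goto H. Now: state=H, head=-1, tape[-3..2]=010110 (head:   ^)

Answer: H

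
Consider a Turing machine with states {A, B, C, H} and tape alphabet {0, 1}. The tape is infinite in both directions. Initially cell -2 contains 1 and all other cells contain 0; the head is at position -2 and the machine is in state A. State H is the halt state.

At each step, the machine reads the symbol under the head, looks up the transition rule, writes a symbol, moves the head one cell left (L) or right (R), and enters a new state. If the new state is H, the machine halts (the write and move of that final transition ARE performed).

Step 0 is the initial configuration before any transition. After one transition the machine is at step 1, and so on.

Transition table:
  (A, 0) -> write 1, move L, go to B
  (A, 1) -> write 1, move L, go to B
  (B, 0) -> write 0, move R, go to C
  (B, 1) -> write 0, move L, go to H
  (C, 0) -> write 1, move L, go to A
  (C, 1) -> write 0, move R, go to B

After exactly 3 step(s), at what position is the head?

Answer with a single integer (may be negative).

Answer: -1

Derivation:
Step 1: in state A at pos -2, read 1 -> (A,1)->write 1,move L,goto B. Now: state=B, head=-3, tape[-4..-1]=0010 (head:  ^)
Step 2: in state B at pos -3, read 0 -> (B,0)->write 0,move R,goto C. Now: state=C, head=-2, tape[-4..-1]=0010 (head:   ^)
Step 3: in state C at pos -2, read 1 -> (C,1)->write 0,move R,goto B. Now: state=B, head=-1, tape[-4..0]=00000 (head:    ^)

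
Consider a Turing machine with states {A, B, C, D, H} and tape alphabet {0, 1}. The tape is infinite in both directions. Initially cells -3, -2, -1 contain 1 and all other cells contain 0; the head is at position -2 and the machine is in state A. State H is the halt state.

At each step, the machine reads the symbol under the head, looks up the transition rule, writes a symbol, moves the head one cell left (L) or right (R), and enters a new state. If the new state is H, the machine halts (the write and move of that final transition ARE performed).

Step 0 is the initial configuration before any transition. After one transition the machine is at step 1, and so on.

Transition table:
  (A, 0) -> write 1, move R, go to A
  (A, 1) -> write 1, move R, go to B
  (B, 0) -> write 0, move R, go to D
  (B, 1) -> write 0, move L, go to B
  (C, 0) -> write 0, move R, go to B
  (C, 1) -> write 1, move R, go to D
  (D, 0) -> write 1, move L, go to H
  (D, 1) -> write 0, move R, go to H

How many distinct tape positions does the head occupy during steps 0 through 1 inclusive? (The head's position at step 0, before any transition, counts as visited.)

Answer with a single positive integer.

Answer: 2

Derivation:
Step 1: in state A at pos -2, read 1 -> (A,1)->write 1,move R,goto B. Now: state=B, head=-1, tape[-4..0]=01110 (head:    ^)
Head positions at steps 0..1: starting at -2, distinct positions visited = {-2, -1} -> 2 position(s)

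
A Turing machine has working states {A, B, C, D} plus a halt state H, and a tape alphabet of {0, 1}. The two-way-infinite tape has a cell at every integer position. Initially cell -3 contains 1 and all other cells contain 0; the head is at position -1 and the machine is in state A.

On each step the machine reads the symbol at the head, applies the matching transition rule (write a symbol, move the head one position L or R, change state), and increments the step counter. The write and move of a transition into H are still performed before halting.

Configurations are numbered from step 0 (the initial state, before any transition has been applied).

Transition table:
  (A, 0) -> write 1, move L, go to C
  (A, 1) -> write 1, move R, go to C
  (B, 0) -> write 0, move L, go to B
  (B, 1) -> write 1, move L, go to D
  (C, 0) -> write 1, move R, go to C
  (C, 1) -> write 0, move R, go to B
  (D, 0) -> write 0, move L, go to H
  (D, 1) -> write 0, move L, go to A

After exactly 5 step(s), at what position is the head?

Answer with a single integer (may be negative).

Answer: -2

Derivation:
Step 1: in state A at pos -1, read 0 -> (A,0)->write 1,move L,goto C. Now: state=C, head=-2, tape[-4..0]=01010 (head:   ^)
Step 2: in state C at pos -2, read 0 -> (C,0)->write 1,move R,goto C. Now: state=C, head=-1, tape[-4..0]=01110 (head:    ^)
Step 3: in state C at pos -1, read 1 -> (C,1)->write 0,move R,goto B. Now: state=B, head=0, tape[-4..1]=011000 (head:     ^)
Step 4: in state B at pos 0, read 0 -> (B,0)->write 0,move L,goto B. Now: state=B, head=-1, tape[-4..1]=011000 (head:    ^)
Step 5: in state B at pos -1, read 0 -> (B,0)->write 0,move L,goto B. Now: state=B, head=-2, tape[-4..1]=011000 (head:   ^)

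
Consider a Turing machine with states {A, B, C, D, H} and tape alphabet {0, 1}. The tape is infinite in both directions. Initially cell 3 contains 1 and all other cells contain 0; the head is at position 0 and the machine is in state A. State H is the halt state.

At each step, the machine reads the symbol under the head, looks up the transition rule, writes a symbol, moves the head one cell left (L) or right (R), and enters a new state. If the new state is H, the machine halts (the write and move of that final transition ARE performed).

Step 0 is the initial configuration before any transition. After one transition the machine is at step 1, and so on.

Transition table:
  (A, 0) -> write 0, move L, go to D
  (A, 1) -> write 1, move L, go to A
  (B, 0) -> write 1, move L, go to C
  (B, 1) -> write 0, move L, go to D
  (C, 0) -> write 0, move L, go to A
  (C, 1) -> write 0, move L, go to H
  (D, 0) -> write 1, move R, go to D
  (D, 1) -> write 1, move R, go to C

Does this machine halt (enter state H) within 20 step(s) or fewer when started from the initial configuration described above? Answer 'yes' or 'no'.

Answer: yes

Derivation:
Step 1: in state A at pos 0, read 0 -> (A,0)->write 0,move L,goto D. Now: state=D, head=-1, tape[-2..4]=0000010 (head:  ^)
Step 2: in state D at pos -1, read 0 -> (D,0)->write 1,move R,goto D. Now: state=D, head=0, tape[-2..4]=0100010 (head:   ^)
Step 3: in state D at pos 0, read 0 -> (D,0)->write 1,move R,goto D. Now: state=D, head=1, tape[-2..4]=0110010 (head:    ^)
Step 4: in state D at pos 1, read 0 -> (D,0)->write 1,move R,goto D. Now: state=D, head=2, tape[-2..4]=0111010 (head:     ^)
Step 5: in state D at pos 2, read 0 -> (D,0)->write 1,move R,goto D. Now: state=D, head=3, tape[-2..4]=0111110 (head:      ^)
Step 6: in state D at pos 3, read 1 -> (D,1)->write 1,move R,goto C. Now: state=C, head=4, tape[-2..5]=01111100 (head:       ^)
Step 7: in state C at pos 4, read 0 -> (C,0)->write 0,move L,goto A. Now: state=A, head=3, tape[-2..5]=01111100 (head:      ^)
Step 8: in state A at pos 3, read 1 -> (A,1)->write 1,move L,goto A. Now: state=A, head=2, tape[-2..5]=01111100 (head:     ^)
Step 9: in state A at pos 2, read 1 -> (A,1)->write 1,move L,goto A. Now: state=A, head=1, tape[-2..5]=01111100 (head:    ^)
Step 10: in state A at pos 1, read 1 -> (A,1)->write 1,move L,goto A. Now: state=A, head=0, tape[-2..5]=01111100 (head:   ^)
Step 11: in state A at pos 0, read 1 -> (A,1)->write 1,move L,goto A. Now: state=A, head=-1, tape[-2..5]=01111100 (head:  ^)
Step 12: in state A at pos -1, read 1 -> (A,1)->write 1,move L,goto A. Now: state=A, head=-2, tape[-3..5]=001111100 (head:  ^)
Step 13: in state A at pos -2, read 0 -> (A,0)->write 0,move L,goto D. Now: state=D, head=-3, tape[-4..5]=0001111100 (head:  ^)
Step 14: in state D at pos -3, read 0 -> (D,0)->write 1,move R,goto D. Now: state=D, head=-2, tape[-4..5]=0101111100 (head:   ^)
Step 15: in state D at pos -2, read 0 -> (D,0)->write 1,move R,goto D. Now: state=D, head=-1, tape[-4..5]=0111111100 (head:    ^)
Step 16: in state D at pos -1, read 1 -> (D,1)->write 1,move R,goto C. Now: state=C, head=0, tape[-4..5]=0111111100 (head:     ^)
Step 17: in state C at pos 0, read 1 -> (C,1)->write 0,move L,goto H. Now: state=H, head=-1, tape[-4..5]=0111011100 (head:    ^)
State H reached at step 17; 17 <= 20 -> yes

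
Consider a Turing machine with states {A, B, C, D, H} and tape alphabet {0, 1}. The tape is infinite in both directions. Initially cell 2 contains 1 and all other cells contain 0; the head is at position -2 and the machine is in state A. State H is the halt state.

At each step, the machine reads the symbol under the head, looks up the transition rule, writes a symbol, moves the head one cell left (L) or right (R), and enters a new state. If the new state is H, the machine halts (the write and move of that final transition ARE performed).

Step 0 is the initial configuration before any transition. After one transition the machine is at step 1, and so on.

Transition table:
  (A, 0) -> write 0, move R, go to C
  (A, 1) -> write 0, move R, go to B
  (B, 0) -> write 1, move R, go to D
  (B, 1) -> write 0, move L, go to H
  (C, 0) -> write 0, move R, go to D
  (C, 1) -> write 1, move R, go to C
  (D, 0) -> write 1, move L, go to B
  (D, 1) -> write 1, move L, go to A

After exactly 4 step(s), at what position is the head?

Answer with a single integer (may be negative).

Answer: 0

Derivation:
Step 1: in state A at pos -2, read 0 -> (A,0)->write 0,move R,goto C. Now: state=C, head=-1, tape[-3..3]=0000010 (head:   ^)
Step 2: in state C at pos -1, read 0 -> (C,0)->write 0,move R,goto D. Now: state=D, head=0, tape[-3..3]=0000010 (head:    ^)
Step 3: in state D at pos 0, read 0 -> (D,0)->write 1,move L,goto B. Now: state=B, head=-1, tape[-3..3]=0001010 (head:   ^)
Step 4: in state B at pos -1, read 0 -> (B,0)->write 1,move R,goto D. Now: state=D, head=0, tape[-3..3]=0011010 (head:    ^)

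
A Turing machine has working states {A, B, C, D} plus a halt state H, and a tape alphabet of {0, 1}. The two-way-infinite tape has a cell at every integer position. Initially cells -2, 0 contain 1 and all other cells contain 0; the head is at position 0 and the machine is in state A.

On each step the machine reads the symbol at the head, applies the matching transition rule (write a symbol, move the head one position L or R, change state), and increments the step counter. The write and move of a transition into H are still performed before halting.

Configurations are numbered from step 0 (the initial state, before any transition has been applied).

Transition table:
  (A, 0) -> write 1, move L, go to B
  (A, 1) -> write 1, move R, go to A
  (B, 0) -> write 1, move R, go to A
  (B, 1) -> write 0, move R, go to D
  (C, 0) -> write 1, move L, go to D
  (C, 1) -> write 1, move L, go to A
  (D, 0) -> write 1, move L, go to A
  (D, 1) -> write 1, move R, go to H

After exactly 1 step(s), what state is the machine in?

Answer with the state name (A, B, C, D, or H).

Answer: A

Derivation:
Step 1: in state A at pos 0, read 1 -> (A,1)->write 1,move R,goto A. Now: state=A, head=1, tape[-3..2]=010100 (head:     ^)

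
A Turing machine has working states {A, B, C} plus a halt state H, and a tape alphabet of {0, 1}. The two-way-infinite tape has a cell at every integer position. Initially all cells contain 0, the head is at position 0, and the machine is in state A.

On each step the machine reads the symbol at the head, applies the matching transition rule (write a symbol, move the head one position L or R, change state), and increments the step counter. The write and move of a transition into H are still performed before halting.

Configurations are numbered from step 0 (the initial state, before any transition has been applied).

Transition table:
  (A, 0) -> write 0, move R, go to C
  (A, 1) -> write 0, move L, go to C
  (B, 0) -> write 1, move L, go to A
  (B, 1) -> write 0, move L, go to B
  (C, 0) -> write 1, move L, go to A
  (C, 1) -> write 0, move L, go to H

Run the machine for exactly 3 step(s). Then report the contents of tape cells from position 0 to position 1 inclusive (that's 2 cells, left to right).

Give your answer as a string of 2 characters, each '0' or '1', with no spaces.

Step 1: in state A at pos 0, read 0 -> (A,0)->write 0,move R,goto C. Now: state=C, head=1, tape[-1..2]=0000 (head:   ^)
Step 2: in state C at pos 1, read 0 -> (C,0)->write 1,move L,goto A. Now: state=A, head=0, tape[-1..2]=0010 (head:  ^)
Step 3: in state A at pos 0, read 0 -> (A,0)->write 0,move R,goto C. Now: state=C, head=1, tape[-1..2]=0010 (head:   ^)

Answer: 01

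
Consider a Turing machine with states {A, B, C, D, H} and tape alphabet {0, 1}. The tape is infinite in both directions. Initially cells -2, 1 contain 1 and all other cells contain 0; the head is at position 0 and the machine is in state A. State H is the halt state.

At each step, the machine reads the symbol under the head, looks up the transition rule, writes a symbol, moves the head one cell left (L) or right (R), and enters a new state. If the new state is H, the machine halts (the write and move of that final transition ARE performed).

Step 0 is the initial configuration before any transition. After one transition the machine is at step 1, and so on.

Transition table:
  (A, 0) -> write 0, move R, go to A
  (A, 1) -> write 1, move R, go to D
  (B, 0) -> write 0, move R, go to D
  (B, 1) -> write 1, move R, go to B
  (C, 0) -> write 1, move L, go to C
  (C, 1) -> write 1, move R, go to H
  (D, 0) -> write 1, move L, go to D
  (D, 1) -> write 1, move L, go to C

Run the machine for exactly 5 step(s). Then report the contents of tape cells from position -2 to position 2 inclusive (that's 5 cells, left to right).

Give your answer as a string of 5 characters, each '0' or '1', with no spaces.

Answer: 10111

Derivation:
Step 1: in state A at pos 0, read 0 -> (A,0)->write 0,move R,goto A. Now: state=A, head=1, tape[-3..2]=010010 (head:     ^)
Step 2: in state A at pos 1, read 1 -> (A,1)->write 1,move R,goto D. Now: state=D, head=2, tape[-3..3]=0100100 (head:      ^)
Step 3: in state D at pos 2, read 0 -> (D,0)->write 1,move L,goto D. Now: state=D, head=1, tape[-3..3]=0100110 (head:     ^)
Step 4: in state D at pos 1, read 1 -> (D,1)->write 1,move L,goto C. Now: state=C, head=0, tape[-3..3]=0100110 (head:    ^)
Step 5: in state C at pos 0, read 0 -> (C,0)->write 1,move L,goto C. Now: state=C, head=-1, tape[-3..3]=0101110 (head:   ^)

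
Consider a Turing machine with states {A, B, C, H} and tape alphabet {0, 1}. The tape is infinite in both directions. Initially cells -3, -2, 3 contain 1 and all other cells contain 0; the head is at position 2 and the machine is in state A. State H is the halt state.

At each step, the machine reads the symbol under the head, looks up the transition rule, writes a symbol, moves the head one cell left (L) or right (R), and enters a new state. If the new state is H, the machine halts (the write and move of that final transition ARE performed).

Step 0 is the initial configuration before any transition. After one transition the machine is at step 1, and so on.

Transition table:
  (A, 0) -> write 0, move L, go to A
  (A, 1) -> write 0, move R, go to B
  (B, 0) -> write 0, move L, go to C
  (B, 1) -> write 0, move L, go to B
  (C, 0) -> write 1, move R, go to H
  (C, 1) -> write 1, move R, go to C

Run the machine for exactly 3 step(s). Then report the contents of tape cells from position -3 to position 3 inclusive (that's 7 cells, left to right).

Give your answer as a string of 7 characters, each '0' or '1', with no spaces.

Step 1: in state A at pos 2, read 0 -> (A,0)->write 0,move L,goto A. Now: state=A, head=1, tape[-4..4]=011000010 (head:      ^)
Step 2: in state A at pos 1, read 0 -> (A,0)->write 0,move L,goto A. Now: state=A, head=0, tape[-4..4]=011000010 (head:     ^)
Step 3: in state A at pos 0, read 0 -> (A,0)->write 0,move L,goto A. Now: state=A, head=-1, tape[-4..4]=011000010 (head:    ^)

Answer: 1100001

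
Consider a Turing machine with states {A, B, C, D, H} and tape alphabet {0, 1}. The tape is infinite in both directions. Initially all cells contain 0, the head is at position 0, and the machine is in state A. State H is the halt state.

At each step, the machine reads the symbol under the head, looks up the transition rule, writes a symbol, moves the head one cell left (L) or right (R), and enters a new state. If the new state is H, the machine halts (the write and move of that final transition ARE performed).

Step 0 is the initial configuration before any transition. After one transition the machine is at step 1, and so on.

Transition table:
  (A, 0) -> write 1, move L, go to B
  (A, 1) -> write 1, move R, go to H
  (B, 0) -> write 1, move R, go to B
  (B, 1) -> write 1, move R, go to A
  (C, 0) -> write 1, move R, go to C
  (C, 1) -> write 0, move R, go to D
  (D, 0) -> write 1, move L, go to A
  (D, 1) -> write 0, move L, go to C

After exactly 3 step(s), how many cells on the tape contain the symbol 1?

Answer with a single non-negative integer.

Step 1: in state A at pos 0, read 0 -> (A,0)->write 1,move L,goto B. Now: state=B, head=-1, tape[-2..1]=0010 (head:  ^)
Step 2: in state B at pos -1, read 0 -> (B,0)->write 1,move R,goto B. Now: state=B, head=0, tape[-2..1]=0110 (head:   ^)
Step 3: in state B at pos 0, read 1 -> (B,1)->write 1,move R,goto A. Now: state=A, head=1, tape[-2..2]=01100 (head:    ^)
Cells containing 1 after step 3: {-1, 0} -> 2 cell(s)

Answer: 2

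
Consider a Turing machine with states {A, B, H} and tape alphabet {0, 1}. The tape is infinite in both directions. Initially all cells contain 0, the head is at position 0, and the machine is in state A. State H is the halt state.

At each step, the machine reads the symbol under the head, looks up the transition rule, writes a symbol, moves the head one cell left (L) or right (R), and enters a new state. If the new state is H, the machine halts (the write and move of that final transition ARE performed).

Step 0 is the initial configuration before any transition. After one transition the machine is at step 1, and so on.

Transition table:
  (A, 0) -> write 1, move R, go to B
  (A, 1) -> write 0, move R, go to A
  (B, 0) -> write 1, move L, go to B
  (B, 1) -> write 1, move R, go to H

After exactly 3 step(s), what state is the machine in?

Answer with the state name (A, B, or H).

Answer: H

Derivation:
Step 1: in state A at pos 0, read 0 -> (A,0)->write 1,move R,goto B. Now: state=B, head=1, tape[-1..2]=0100 (head:   ^)
Step 2: in state B at pos 1, read 0 -> (B,0)->write 1,move L,goto B. Now: state=B, head=0, tape[-1..2]=0110 (head:  ^)
Step 3: in state B at pos 0, read 1 -> (B,1)->write 1,move R,goto H. Now: state=H, head=1, tape[-1..2]=0110 (head:   ^)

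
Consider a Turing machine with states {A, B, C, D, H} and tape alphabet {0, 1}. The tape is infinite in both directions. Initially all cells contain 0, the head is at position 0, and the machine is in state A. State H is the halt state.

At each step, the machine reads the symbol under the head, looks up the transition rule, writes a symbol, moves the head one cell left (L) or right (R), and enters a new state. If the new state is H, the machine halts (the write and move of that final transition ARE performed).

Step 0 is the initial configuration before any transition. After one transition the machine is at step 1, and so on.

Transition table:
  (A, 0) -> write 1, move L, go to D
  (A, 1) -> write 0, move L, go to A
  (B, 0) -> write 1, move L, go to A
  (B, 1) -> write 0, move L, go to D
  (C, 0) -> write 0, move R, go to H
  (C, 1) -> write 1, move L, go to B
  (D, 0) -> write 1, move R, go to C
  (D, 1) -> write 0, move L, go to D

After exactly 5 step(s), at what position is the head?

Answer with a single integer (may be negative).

Step 1: in state A at pos 0, read 0 -> (A,0)->write 1,move L,goto D. Now: state=D, head=-1, tape[-2..1]=0010 (head:  ^)
Step 2: in state D at pos -1, read 0 -> (D,0)->write 1,move R,goto C. Now: state=C, head=0, tape[-2..1]=0110 (head:   ^)
Step 3: in state C at pos 0, read 1 -> (C,1)->write 1,move L,goto B. Now: state=B, head=-1, tape[-2..1]=0110 (head:  ^)
Step 4: in state B at pos -1, read 1 -> (B,1)->write 0,move L,goto D. Now: state=D, head=-2, tape[-3..1]=00010 (head:  ^)
Step 5: in state D at pos -2, read 0 -> (D,0)->write 1,move R,goto C. Now: state=C, head=-1, tape[-3..1]=01010 (head:   ^)

Answer: -1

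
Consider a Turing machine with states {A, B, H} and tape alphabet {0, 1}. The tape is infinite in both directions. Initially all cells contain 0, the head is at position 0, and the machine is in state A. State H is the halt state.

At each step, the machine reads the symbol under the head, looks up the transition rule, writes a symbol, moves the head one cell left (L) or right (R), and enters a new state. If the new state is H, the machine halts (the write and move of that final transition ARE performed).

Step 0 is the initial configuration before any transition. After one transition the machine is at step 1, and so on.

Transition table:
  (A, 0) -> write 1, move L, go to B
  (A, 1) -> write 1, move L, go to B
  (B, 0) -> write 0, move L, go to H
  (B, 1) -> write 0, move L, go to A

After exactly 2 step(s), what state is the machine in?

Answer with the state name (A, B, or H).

Step 1: in state A at pos 0, read 0 -> (A,0)->write 1,move L,goto B. Now: state=B, head=-1, tape[-2..1]=0010 (head:  ^)
Step 2: in state B at pos -1, read 0 -> (B,0)->write 0,move L,goto H. Now: state=H, head=-2, tape[-3..1]=00010 (head:  ^)

Answer: H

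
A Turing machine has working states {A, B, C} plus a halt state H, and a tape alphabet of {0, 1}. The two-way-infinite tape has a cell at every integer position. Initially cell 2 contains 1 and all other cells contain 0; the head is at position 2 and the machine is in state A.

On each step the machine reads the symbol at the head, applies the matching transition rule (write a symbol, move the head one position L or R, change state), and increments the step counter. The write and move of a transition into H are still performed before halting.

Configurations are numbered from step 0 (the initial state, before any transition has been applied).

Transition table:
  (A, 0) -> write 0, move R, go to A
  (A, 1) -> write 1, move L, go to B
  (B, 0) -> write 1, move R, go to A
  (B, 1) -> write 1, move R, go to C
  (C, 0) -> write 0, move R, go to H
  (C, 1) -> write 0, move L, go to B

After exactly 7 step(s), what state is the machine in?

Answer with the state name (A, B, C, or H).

Answer: H

Derivation:
Step 1: in state A at pos 2, read 1 -> (A,1)->write 1,move L,goto B. Now: state=B, head=1, tape[0..3]=0010 (head:  ^)
Step 2: in state B at pos 1, read 0 -> (B,0)->write 1,move R,goto A. Now: state=A, head=2, tape[0..3]=0110 (head:   ^)
Step 3: in state A at pos 2, read 1 -> (A,1)->write 1,move L,goto B. Now: state=B, head=1, tape[0..3]=0110 (head:  ^)
Step 4: in state B at pos 1, read 1 -> (B,1)->write 1,move R,goto C. Now: state=C, head=2, tape[0..3]=0110 (head:   ^)
Step 5: in state C at pos 2, read 1 -> (C,1)->write 0,move L,goto B. Now: state=B, head=1, tape[0..3]=0100 (head:  ^)
Step 6: in state B at pos 1, read 1 -> (B,1)->write 1,move R,goto C. Now: state=C, head=2, tape[0..3]=0100 (head:   ^)
Step 7: in state C at pos 2, read 0 -> (C,0)->write 0,move R,goto H. Now: state=H, head=3, tape[0..4]=01000 (head:    ^)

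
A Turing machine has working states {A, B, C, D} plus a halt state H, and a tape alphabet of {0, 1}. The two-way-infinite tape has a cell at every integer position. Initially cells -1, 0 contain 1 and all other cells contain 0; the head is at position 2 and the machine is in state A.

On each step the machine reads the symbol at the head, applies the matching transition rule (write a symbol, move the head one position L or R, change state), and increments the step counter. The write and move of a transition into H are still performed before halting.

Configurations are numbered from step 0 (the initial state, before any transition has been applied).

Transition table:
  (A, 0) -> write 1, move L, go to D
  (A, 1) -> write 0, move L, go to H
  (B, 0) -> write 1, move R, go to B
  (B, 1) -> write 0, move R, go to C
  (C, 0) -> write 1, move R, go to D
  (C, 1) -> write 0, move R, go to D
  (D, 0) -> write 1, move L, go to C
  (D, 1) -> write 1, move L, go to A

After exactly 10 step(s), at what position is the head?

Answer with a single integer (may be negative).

Answer: -4

Derivation:
Step 1: in state A at pos 2, read 0 -> (A,0)->write 1,move L,goto D. Now: state=D, head=1, tape[-2..3]=011010 (head:    ^)
Step 2: in state D at pos 1, read 0 -> (D,0)->write 1,move L,goto C. Now: state=C, head=0, tape[-2..3]=011110 (head:   ^)
Step 3: in state C at pos 0, read 1 -> (C,1)->write 0,move R,goto D. Now: state=D, head=1, tape[-2..3]=010110 (head:    ^)
Step 4: in state D at pos 1, read 1 -> (D,1)->write 1,move L,goto A. Now: state=A, head=0, tape[-2..3]=010110 (head:   ^)
Step 5: in state A at pos 0, read 0 -> (A,0)->write 1,move L,goto D. Now: state=D, head=-1, tape[-2..3]=011110 (head:  ^)
Step 6: in state D at pos -1, read 1 -> (D,1)->write 1,move L,goto A. Now: state=A, head=-2, tape[-3..3]=0011110 (head:  ^)
Step 7: in state A at pos -2, read 0 -> (A,0)->write 1,move L,goto D. Now: state=D, head=-3, tape[-4..3]=00111110 (head:  ^)
Step 8: in state D at pos -3, read 0 -> (D,0)->write 1,move L,goto C. Now: state=C, head=-4, tape[-5..3]=001111110 (head:  ^)
Step 9: in state C at pos -4, read 0 -> (C,0)->write 1,move R,goto D. Now: state=D, head=-3, tape[-5..3]=011111110 (head:   ^)
Step 10: in state D at pos -3, read 1 -> (D,1)->write 1,move L,goto A. Now: state=A, head=-4, tape[-5..3]=011111110 (head:  ^)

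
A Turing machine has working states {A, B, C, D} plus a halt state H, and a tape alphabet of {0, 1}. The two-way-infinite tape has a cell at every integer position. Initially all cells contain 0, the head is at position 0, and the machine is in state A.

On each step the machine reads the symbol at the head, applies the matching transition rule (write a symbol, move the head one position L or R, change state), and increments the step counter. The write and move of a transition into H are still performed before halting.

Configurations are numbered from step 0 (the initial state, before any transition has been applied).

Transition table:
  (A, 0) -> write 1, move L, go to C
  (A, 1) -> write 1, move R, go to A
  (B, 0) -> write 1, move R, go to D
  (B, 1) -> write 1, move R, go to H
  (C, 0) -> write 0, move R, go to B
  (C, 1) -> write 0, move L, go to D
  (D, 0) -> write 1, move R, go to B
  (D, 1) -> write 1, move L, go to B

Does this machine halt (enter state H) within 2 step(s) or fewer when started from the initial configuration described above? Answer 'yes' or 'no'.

Step 1: in state A at pos 0, read 0 -> (A,0)->write 1,move L,goto C. Now: state=C, head=-1, tape[-2..1]=0010 (head:  ^)
Step 2: in state C at pos -1, read 0 -> (C,0)->write 0,move R,goto B. Now: state=B, head=0, tape[-2..1]=0010 (head:   ^)
After 2 step(s): state = B (not H) -> not halted within 2 -> no

Answer: no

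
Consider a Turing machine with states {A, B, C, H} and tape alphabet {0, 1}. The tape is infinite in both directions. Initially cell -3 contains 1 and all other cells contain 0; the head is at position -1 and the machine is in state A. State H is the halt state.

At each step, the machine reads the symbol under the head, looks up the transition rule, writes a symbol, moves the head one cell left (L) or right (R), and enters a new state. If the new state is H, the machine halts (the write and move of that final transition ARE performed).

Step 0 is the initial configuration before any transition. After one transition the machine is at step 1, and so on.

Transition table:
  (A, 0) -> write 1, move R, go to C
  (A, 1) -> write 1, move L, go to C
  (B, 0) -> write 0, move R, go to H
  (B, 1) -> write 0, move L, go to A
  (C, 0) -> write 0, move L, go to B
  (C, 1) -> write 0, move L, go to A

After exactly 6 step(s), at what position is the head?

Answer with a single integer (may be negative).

Answer: -3

Derivation:
Step 1: in state A at pos -1, read 0 -> (A,0)->write 1,move R,goto C. Now: state=C, head=0, tape[-4..1]=010100 (head:     ^)
Step 2: in state C at pos 0, read 0 -> (C,0)->write 0,move L,goto B. Now: state=B, head=-1, tape[-4..1]=010100 (head:    ^)
Step 3: in state B at pos -1, read 1 -> (B,1)->write 0,move L,goto A. Now: state=A, head=-2, tape[-4..1]=010000 (head:   ^)
Step 4: in state A at pos -2, read 0 -> (A,0)->write 1,move R,goto C. Now: state=C, head=-1, tape[-4..1]=011000 (head:    ^)
Step 5: in state C at pos -1, read 0 -> (C,0)->write 0,move L,goto B. Now: state=B, head=-2, tape[-4..1]=011000 (head:   ^)
Step 6: in state B at pos -2, read 1 -> (B,1)->write 0,move L,goto A. Now: state=A, head=-3, tape[-4..1]=010000 (head:  ^)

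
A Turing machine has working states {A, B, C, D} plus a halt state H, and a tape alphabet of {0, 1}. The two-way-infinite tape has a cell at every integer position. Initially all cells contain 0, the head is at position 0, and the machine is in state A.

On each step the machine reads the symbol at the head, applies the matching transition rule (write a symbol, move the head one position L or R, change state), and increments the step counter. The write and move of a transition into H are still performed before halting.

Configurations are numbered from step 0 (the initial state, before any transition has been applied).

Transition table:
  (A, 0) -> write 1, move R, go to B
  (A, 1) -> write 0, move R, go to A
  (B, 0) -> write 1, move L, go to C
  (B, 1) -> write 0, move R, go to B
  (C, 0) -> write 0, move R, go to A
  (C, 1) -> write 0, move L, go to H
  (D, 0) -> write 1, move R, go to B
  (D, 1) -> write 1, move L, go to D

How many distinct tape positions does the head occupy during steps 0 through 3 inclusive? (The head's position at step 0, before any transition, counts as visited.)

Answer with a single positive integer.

Step 1: in state A at pos 0, read 0 -> (A,0)->write 1,move R,goto B. Now: state=B, head=1, tape[-1..2]=0100 (head:   ^)
Step 2: in state B at pos 1, read 0 -> (B,0)->write 1,move L,goto C. Now: state=C, head=0, tape[-1..2]=0110 (head:  ^)
Step 3: in state C at pos 0, read 1 -> (C,1)->write 0,move L,goto H. Now: state=H, head=-1, tape[-2..2]=00010 (head:  ^)
Head positions at steps 0..3: starting at 0, distinct positions visited = {-1, 0, 1} -> 3 position(s)

Answer: 3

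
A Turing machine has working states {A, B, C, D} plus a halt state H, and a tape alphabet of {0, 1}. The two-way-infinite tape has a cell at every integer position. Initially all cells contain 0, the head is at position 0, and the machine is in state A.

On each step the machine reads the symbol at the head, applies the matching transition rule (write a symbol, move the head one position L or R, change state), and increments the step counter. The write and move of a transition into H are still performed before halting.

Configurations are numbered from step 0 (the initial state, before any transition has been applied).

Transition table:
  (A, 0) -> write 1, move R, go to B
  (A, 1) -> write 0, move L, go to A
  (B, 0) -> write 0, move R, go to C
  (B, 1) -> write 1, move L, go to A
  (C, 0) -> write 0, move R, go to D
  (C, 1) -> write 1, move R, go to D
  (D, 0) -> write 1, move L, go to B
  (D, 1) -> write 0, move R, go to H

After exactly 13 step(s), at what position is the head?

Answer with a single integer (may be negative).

Answer: 3

Derivation:
Step 1: in state A at pos 0, read 0 -> (A,0)->write 1,move R,goto B. Now: state=B, head=1, tape[-1..2]=0100 (head:   ^)
Step 2: in state B at pos 1, read 0 -> (B,0)->write 0,move R,goto C. Now: state=C, head=2, tape[-1..3]=01000 (head:    ^)
Step 3: in state C at pos 2, read 0 -> (C,0)->write 0,move R,goto D. Now: state=D, head=3, tape[-1..4]=010000 (head:     ^)
Step 4: in state D at pos 3, read 0 -> (D,0)->write 1,move L,goto B. Now: state=B, head=2, tape[-1..4]=010010 (head:    ^)
Step 5: in state B at pos 2, read 0 -> (B,0)->write 0,move R,goto C. Now: state=C, head=3, tape[-1..4]=010010 (head:     ^)
Step 6: in state C at pos 3, read 1 -> (C,1)->write 1,move R,goto D. Now: state=D, head=4, tape[-1..5]=0100100 (head:      ^)
Step 7: in state D at pos 4, read 0 -> (D,0)->write 1,move L,goto B. Now: state=B, head=3, tape[-1..5]=0100110 (head:     ^)
Step 8: in state B at pos 3, read 1 -> (B,1)->write 1,move L,goto A. Now: state=A, head=2, tape[-1..5]=0100110 (head:    ^)
Step 9: in state A at pos 2, read 0 -> (A,0)->write 1,move R,goto B. Now: state=B, head=3, tape[-1..5]=0101110 (head:     ^)
Step 10: in state B at pos 3, read 1 -> (B,1)->write 1,move L,goto A. Now: state=A, head=2, tape[-1..5]=0101110 (head:    ^)
Step 11: in state A at pos 2, read 1 -> (A,1)->write 0,move L,goto A. Now: state=A, head=1, tape[-1..5]=0100110 (head:   ^)
Step 12: in state A at pos 1, read 0 -> (A,0)->write 1,move R,goto B. Now: state=B, head=2, tape[-1..5]=0110110 (head:    ^)
Step 13: in state B at pos 2, read 0 -> (B,0)->write 0,move R,goto C. Now: state=C, head=3, tape[-1..5]=0110110 (head:     ^)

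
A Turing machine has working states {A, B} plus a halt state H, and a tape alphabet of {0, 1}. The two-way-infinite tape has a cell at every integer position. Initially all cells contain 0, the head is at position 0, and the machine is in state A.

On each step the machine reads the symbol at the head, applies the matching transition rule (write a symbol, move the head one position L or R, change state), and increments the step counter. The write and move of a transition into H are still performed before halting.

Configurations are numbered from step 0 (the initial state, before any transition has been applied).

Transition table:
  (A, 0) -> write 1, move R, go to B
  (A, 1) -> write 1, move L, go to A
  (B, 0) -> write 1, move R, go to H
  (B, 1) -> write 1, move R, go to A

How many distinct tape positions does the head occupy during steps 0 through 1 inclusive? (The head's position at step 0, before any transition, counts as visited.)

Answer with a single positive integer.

Step 1: in state A at pos 0, read 0 -> (A,0)->write 1,move R,goto B. Now: state=B, head=1, tape[-1..2]=0100 (head:   ^)
Head positions at steps 0..1: starting at 0, distinct positions visited = {0, 1} -> 2 position(s)

Answer: 2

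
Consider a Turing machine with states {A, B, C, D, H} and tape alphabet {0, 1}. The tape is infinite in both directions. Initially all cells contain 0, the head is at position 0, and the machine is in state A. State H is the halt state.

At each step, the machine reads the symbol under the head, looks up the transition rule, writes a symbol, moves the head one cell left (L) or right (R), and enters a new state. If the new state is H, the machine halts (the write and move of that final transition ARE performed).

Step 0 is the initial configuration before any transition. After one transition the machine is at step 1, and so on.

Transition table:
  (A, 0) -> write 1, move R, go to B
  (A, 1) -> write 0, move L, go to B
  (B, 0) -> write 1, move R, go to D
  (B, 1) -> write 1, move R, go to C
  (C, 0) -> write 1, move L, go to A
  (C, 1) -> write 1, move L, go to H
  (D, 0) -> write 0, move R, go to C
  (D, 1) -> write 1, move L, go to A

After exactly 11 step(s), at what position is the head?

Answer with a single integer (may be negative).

Step 1: in state A at pos 0, read 0 -> (A,0)->write 1,move R,goto B. Now: state=B, head=1, tape[-1..2]=0100 (head:   ^)
Step 2: in state B at pos 1, read 0 -> (B,0)->write 1,move R,goto D. Now: state=D, head=2, tape[-1..3]=01100 (head:    ^)
Step 3: in state D at pos 2, read 0 -> (D,0)->write 0,move R,goto C. Now: state=C, head=3, tape[-1..4]=011000 (head:     ^)
Step 4: in state C at pos 3, read 0 -> (C,0)->write 1,move L,goto A. Now: state=A, head=2, tape[-1..4]=011010 (head:    ^)
Step 5: in state A at pos 2, read 0 -> (A,0)->write 1,move R,goto B. Now: state=B, head=3, tape[-1..4]=011110 (head:     ^)
Step 6: in state B at pos 3, read 1 -> (B,1)->write 1,move R,goto C. Now: state=C, head=4, tape[-1..5]=0111100 (head:      ^)
Step 7: in state C at pos 4, read 0 -> (C,0)->write 1,move L,goto A. Now: state=A, head=3, tape[-1..5]=0111110 (head:     ^)
Step 8: in state A at pos 3, read 1 -> (A,1)->write 0,move L,goto B. Now: state=B, head=2, tape[-1..5]=0111010 (head:    ^)
Step 9: in state B at pos 2, read 1 -> (B,1)->write 1,move R,goto C. Now: state=C, head=3, tape[-1..5]=0111010 (head:     ^)
Step 10: in state C at pos 3, read 0 -> (C,0)->write 1,move L,goto A. Now: state=A, head=2, tape[-1..5]=0111110 (head:    ^)
Step 11: in state A at pos 2, read 1 -> (A,1)->write 0,move L,goto B. Now: state=B, head=1, tape[-1..5]=0110110 (head:   ^)

Answer: 1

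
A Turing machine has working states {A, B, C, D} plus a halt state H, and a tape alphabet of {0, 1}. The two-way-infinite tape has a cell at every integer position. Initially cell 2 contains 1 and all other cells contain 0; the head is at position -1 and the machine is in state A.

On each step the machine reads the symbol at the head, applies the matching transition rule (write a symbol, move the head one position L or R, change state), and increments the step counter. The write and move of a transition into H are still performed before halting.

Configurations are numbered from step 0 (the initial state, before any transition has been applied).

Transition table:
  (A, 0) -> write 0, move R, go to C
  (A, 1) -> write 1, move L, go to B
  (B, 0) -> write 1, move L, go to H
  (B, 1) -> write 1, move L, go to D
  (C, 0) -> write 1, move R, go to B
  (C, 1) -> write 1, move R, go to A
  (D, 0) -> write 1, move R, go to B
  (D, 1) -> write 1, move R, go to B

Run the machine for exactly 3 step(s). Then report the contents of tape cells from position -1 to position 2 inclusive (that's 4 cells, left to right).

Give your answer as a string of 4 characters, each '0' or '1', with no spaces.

Answer: 0111

Derivation:
Step 1: in state A at pos -1, read 0 -> (A,0)->write 0,move R,goto C. Now: state=C, head=0, tape[-2..3]=000010 (head:   ^)
Step 2: in state C at pos 0, read 0 -> (C,0)->write 1,move R,goto B. Now: state=B, head=1, tape[-2..3]=001010 (head:    ^)
Step 3: in state B at pos 1, read 0 -> (B,0)->write 1,move L,goto H. Now: state=H, head=0, tape[-2..3]=001110 (head:   ^)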